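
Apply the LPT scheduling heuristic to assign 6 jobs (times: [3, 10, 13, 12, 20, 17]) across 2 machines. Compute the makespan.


Sort jobs in decreasing order (LPT): [20, 17, 13, 12, 10, 3]
Assign each job to the least loaded machine:
  Machine 1: jobs [20, 12, 3], load = 35
  Machine 2: jobs [17, 13, 10], load = 40
Makespan = max load = 40

40


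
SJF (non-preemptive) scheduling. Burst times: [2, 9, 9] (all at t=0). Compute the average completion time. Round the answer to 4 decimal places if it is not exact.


SJF order (ascending): [2, 9, 9]
Completion times:
  Job 1: burst=2, C=2
  Job 2: burst=9, C=11
  Job 3: burst=9, C=20
Average completion = 33/3 = 11.0

11.0


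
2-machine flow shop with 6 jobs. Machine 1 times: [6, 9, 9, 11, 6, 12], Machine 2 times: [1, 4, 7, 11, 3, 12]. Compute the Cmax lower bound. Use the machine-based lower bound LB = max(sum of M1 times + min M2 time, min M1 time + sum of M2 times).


LB1 = sum(M1 times) + min(M2 times) = 53 + 1 = 54
LB2 = min(M1 times) + sum(M2 times) = 6 + 38 = 44
Lower bound = max(LB1, LB2) = max(54, 44) = 54

54


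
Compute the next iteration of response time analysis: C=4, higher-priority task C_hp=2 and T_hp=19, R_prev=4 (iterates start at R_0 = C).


R_next = C + ceil(R_prev / T_hp) * C_hp
ceil(4 / 19) = ceil(0.2105) = 1
Interference = 1 * 2 = 2
R_next = 4 + 2 = 6

6


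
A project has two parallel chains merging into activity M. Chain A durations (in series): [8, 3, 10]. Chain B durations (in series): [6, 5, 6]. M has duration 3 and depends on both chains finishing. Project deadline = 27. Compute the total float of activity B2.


Forward pass: ES(B2) = sum of predecessors on chain B = 6
EF = ES + duration = 6 + 5 = 11
Backward pass: LF(M) = deadline = 27; LS(M) = 27 - 3 = 24
LF(B2) = LS(M) - sum(successors on chain B) = 24 - 6 = 18
LS = LF - duration = 18 - 5 = 13
Total float = LS - ES = 13 - 6 = 7

7


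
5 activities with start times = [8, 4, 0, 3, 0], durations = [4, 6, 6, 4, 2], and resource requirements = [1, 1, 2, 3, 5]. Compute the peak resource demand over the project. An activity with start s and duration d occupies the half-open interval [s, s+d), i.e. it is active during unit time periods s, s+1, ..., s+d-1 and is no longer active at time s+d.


Each activity i is active on [start_i, start_i + duration_i).
Compute total resource usage per time slot:
  t=0: active resources = [2, 5], total = 7
  t=1: active resources = [2, 5], total = 7
  t=2: active resources = [2], total = 2
  t=3: active resources = [2, 3], total = 5
  t=4: active resources = [1, 2, 3], total = 6
  t=5: active resources = [1, 2, 3], total = 6
  t=6: active resources = [1, 3], total = 4
  t=7: active resources = [1], total = 1
  t=8: active resources = [1, 1], total = 2
  t=9: active resources = [1, 1], total = 2
  t=10: active resources = [1], total = 1
  t=11: active resources = [1], total = 1
Peak resource demand = 7

7


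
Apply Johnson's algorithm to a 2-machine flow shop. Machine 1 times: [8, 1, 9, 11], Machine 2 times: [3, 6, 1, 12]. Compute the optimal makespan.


Apply Johnson's rule:
  Group 1 (a <= b): [(2, 1, 6), (4, 11, 12)]
  Group 2 (a > b): [(1, 8, 3), (3, 9, 1)]
Optimal job order: [2, 4, 1, 3]
Schedule:
  Job 2: M1 done at 1, M2 done at 7
  Job 4: M1 done at 12, M2 done at 24
  Job 1: M1 done at 20, M2 done at 27
  Job 3: M1 done at 29, M2 done at 30
Makespan = 30

30


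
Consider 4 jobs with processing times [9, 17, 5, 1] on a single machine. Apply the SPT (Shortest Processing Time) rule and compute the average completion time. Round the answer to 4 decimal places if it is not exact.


Sort jobs by processing time (SPT order): [1, 5, 9, 17]
Compute completion times sequentially:
  Job 1: processing = 1, completes at 1
  Job 2: processing = 5, completes at 6
  Job 3: processing = 9, completes at 15
  Job 4: processing = 17, completes at 32
Sum of completion times = 54
Average completion time = 54/4 = 13.5

13.5


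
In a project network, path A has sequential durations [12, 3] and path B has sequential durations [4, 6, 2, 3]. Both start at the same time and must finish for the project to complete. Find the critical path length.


Path A total = 12 + 3 = 15
Path B total = 4 + 6 + 2 + 3 = 15
Critical path = longest path = max(15, 15) = 15

15


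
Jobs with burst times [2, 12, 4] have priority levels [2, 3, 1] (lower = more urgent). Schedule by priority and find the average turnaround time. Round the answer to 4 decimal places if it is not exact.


Sort by priority (ascending = highest first):
Order: [(1, 4), (2, 2), (3, 12)]
Completion times:
  Priority 1, burst=4, C=4
  Priority 2, burst=2, C=6
  Priority 3, burst=12, C=18
Average turnaround = 28/3 = 9.3333

9.3333


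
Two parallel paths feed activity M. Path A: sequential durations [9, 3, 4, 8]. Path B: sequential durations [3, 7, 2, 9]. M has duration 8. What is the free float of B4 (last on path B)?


ES(B4) = sum of predecessors on chain B = 12
EF(B4) = ES + duration = 12 + 9 = 21
Successor of B4 is M. ES(M) = max(sum(A), sum(B)) = max(24, 21) = 24
Free float = ES(successor) - EF(current) = 24 - 21 = 3

3


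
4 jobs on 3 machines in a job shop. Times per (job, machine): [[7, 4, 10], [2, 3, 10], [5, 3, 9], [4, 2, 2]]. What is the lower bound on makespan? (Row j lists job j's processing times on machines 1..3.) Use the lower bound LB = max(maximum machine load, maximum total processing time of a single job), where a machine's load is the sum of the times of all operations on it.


Machine loads:
  Machine 1: 7 + 2 + 5 + 4 = 18
  Machine 2: 4 + 3 + 3 + 2 = 12
  Machine 3: 10 + 10 + 9 + 2 = 31
Max machine load = 31
Job totals:
  Job 1: 21
  Job 2: 15
  Job 3: 17
  Job 4: 8
Max job total = 21
Lower bound = max(31, 21) = 31

31


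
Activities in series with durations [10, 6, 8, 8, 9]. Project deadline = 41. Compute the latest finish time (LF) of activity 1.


LF(activity 1) = deadline - sum of successor durations
Successors: activities 2 through 5 with durations [6, 8, 8, 9]
Sum of successor durations = 31
LF = 41 - 31 = 10

10


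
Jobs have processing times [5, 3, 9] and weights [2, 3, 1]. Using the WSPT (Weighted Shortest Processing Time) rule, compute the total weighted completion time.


Compute p/w ratios and sort ascending (WSPT): [(3, 3), (5, 2), (9, 1)]
Compute weighted completion times:
  Job (p=3,w=3): C=3, w*C=3*3=9
  Job (p=5,w=2): C=8, w*C=2*8=16
  Job (p=9,w=1): C=17, w*C=1*17=17
Total weighted completion time = 42

42


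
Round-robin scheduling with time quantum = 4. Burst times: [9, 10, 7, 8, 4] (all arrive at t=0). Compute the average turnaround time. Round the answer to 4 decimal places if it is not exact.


Time quantum = 4
Execution trace:
  J1 runs 4 units, time = 4
  J2 runs 4 units, time = 8
  J3 runs 4 units, time = 12
  J4 runs 4 units, time = 16
  J5 runs 4 units, time = 20
  J1 runs 4 units, time = 24
  J2 runs 4 units, time = 28
  J3 runs 3 units, time = 31
  J4 runs 4 units, time = 35
  J1 runs 1 units, time = 36
  J2 runs 2 units, time = 38
Finish times: [36, 38, 31, 35, 20]
Average turnaround = 160/5 = 32.0

32.0


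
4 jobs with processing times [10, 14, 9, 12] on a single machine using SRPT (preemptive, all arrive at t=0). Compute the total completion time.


Since all jobs arrive at t=0, SRPT equals SPT ordering.
SPT order: [9, 10, 12, 14]
Completion times:
  Job 1: p=9, C=9
  Job 2: p=10, C=19
  Job 3: p=12, C=31
  Job 4: p=14, C=45
Total completion time = 9 + 19 + 31 + 45 = 104

104


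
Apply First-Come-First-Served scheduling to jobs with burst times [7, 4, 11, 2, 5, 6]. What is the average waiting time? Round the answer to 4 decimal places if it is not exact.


FCFS order (as given): [7, 4, 11, 2, 5, 6]
Waiting times:
  Job 1: wait = 0
  Job 2: wait = 7
  Job 3: wait = 11
  Job 4: wait = 22
  Job 5: wait = 24
  Job 6: wait = 29
Sum of waiting times = 93
Average waiting time = 93/6 = 15.5

15.5


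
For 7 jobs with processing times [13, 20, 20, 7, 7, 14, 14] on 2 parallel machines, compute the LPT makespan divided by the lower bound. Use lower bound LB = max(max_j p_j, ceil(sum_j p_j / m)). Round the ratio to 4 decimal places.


LPT order: [20, 20, 14, 14, 13, 7, 7]
Machine loads after assignment: [47, 48]
LPT makespan = 48
Lower bound = max(max_job, ceil(total/2)) = max(20, 48) = 48
Ratio = 48 / 48 = 1.0

1.0


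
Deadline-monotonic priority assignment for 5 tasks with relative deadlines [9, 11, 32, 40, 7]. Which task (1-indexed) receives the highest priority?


Sort tasks by relative deadline (ascending):
  Task 5: deadline = 7
  Task 1: deadline = 9
  Task 2: deadline = 11
  Task 3: deadline = 32
  Task 4: deadline = 40
Priority order (highest first): [5, 1, 2, 3, 4]
Highest priority task = 5

5


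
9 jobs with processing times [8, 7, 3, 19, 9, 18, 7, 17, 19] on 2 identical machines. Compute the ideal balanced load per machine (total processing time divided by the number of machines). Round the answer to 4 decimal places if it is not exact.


Total processing time = 8 + 7 + 3 + 19 + 9 + 18 + 7 + 17 + 19 = 107
Number of machines = 2
Ideal balanced load = 107 / 2 = 53.5

53.5


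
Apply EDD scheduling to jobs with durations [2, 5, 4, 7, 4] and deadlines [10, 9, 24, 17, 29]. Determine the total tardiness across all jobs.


Sort by due date (EDD order): [(5, 9), (2, 10), (7, 17), (4, 24), (4, 29)]
Compute completion times and tardiness:
  Job 1: p=5, d=9, C=5, tardiness=max(0,5-9)=0
  Job 2: p=2, d=10, C=7, tardiness=max(0,7-10)=0
  Job 3: p=7, d=17, C=14, tardiness=max(0,14-17)=0
  Job 4: p=4, d=24, C=18, tardiness=max(0,18-24)=0
  Job 5: p=4, d=29, C=22, tardiness=max(0,22-29)=0
Total tardiness = 0

0


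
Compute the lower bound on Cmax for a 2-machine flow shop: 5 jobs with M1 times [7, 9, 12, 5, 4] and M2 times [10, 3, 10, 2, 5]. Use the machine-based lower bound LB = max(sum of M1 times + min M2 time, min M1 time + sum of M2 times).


LB1 = sum(M1 times) + min(M2 times) = 37 + 2 = 39
LB2 = min(M1 times) + sum(M2 times) = 4 + 30 = 34
Lower bound = max(LB1, LB2) = max(39, 34) = 39

39


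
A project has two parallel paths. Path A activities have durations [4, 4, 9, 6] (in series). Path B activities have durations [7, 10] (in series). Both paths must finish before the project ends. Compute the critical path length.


Path A total = 4 + 4 + 9 + 6 = 23
Path B total = 7 + 10 = 17
Critical path = longest path = max(23, 17) = 23

23


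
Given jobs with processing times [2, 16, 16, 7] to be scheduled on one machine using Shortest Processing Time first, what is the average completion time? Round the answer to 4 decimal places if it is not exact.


Sort jobs by processing time (SPT order): [2, 7, 16, 16]
Compute completion times sequentially:
  Job 1: processing = 2, completes at 2
  Job 2: processing = 7, completes at 9
  Job 3: processing = 16, completes at 25
  Job 4: processing = 16, completes at 41
Sum of completion times = 77
Average completion time = 77/4 = 19.25

19.25


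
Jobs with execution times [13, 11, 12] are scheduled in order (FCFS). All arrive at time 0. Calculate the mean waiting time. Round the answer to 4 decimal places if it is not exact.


FCFS order (as given): [13, 11, 12]
Waiting times:
  Job 1: wait = 0
  Job 2: wait = 13
  Job 3: wait = 24
Sum of waiting times = 37
Average waiting time = 37/3 = 12.3333

12.3333


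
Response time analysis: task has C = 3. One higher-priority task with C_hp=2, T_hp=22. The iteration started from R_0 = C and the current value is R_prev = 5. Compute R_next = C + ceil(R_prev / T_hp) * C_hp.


R_next = C + ceil(R_prev / T_hp) * C_hp
ceil(5 / 22) = ceil(0.2273) = 1
Interference = 1 * 2 = 2
R_next = 3 + 2 = 5
R_next = R_prev, so the iteration has converged (response time = 5).

5


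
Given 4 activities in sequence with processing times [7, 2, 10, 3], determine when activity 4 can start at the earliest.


Activity 4 starts after activities 1 through 3 complete.
Predecessor durations: [7, 2, 10]
ES = 7 + 2 + 10 = 19

19


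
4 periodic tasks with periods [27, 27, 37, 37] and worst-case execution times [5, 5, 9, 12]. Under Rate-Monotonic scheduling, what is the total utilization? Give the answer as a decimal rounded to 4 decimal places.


Compute individual utilizations (exact fractions):
  Task 1: C/T = 5/27 (approx. 0.1852)
  Task 2: C/T = 5/27 (approx. 0.1852)
  Task 3: C/T = 9/37 (approx. 0.2432)
  Task 4: C/T = 12/37 (approx. 0.3243)
Total utilization U = 5/27 + 5/27 + 9/37 + 12/37 = 937/999
Rounded to 4 decimal places: U = 0.9379
RM (Liu & Layland) bound for 4 tasks = 0.756828; compare with U = 937/999 (approx. 0.937938)
bound < U <= 1, so the RM sufficient condition is not met (inconclusive; an exact test such as response-time analysis is needed).

0.9379


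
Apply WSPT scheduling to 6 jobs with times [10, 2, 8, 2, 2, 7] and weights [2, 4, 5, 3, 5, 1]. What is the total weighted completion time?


Compute p/w ratios and sort ascending (WSPT): [(2, 5), (2, 4), (2, 3), (8, 5), (10, 2), (7, 1)]
Compute weighted completion times:
  Job (p=2,w=5): C=2, w*C=5*2=10
  Job (p=2,w=4): C=4, w*C=4*4=16
  Job (p=2,w=3): C=6, w*C=3*6=18
  Job (p=8,w=5): C=14, w*C=5*14=70
  Job (p=10,w=2): C=24, w*C=2*24=48
  Job (p=7,w=1): C=31, w*C=1*31=31
Total weighted completion time = 193

193


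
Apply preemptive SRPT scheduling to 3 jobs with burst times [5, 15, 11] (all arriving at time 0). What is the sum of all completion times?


Since all jobs arrive at t=0, SRPT equals SPT ordering.
SPT order: [5, 11, 15]
Completion times:
  Job 1: p=5, C=5
  Job 2: p=11, C=16
  Job 3: p=15, C=31
Total completion time = 5 + 16 + 31 = 52

52


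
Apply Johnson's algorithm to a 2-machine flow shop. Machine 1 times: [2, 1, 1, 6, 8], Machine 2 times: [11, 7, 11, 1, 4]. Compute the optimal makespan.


Apply Johnson's rule:
  Group 1 (a <= b): [(2, 1, 7), (3, 1, 11), (1, 2, 11)]
  Group 2 (a > b): [(5, 8, 4), (4, 6, 1)]
Optimal job order: [2, 3, 1, 5, 4]
Schedule:
  Job 2: M1 done at 1, M2 done at 8
  Job 3: M1 done at 2, M2 done at 19
  Job 1: M1 done at 4, M2 done at 30
  Job 5: M1 done at 12, M2 done at 34
  Job 4: M1 done at 18, M2 done at 35
Makespan = 35

35


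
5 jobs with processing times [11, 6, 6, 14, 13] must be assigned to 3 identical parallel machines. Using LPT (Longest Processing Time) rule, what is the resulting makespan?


Sort jobs in decreasing order (LPT): [14, 13, 11, 6, 6]
Assign each job to the least loaded machine:
  Machine 1: jobs [14], load = 14
  Machine 2: jobs [13, 6], load = 19
  Machine 3: jobs [11, 6], load = 17
Makespan = max load = 19

19


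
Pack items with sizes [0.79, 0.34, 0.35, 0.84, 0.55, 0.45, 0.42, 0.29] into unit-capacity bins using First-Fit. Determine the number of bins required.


Place items sequentially using First-Fit:
  Item 0.79 -> new Bin 1
  Item 0.34 -> new Bin 2
  Item 0.35 -> Bin 2 (now 0.69)
  Item 0.84 -> new Bin 3
  Item 0.55 -> new Bin 4
  Item 0.45 -> Bin 4 (now 1.0)
  Item 0.42 -> new Bin 5
  Item 0.29 -> Bin 2 (now 0.98)
Total bins used = 5

5


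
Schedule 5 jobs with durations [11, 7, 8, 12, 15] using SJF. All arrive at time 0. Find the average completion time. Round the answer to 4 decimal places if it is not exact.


SJF order (ascending): [7, 8, 11, 12, 15]
Completion times:
  Job 1: burst=7, C=7
  Job 2: burst=8, C=15
  Job 3: burst=11, C=26
  Job 4: burst=12, C=38
  Job 5: burst=15, C=53
Average completion = 139/5 = 27.8

27.8


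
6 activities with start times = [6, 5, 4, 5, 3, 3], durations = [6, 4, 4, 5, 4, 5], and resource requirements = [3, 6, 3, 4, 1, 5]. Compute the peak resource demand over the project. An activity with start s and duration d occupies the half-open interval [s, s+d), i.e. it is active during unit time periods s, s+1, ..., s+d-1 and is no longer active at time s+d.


Each activity i is active on [start_i, start_i + duration_i).
Compute total resource usage per time slot:
  t=0: active resources = [], total = 0
  t=1: active resources = [], total = 0
  t=2: active resources = [], total = 0
  t=3: active resources = [1, 5], total = 6
  t=4: active resources = [3, 1, 5], total = 9
  t=5: active resources = [6, 3, 4, 1, 5], total = 19
  t=6: active resources = [3, 6, 3, 4, 1, 5], total = 22
  t=7: active resources = [3, 6, 3, 4, 5], total = 21
  t=8: active resources = [3, 6, 4], total = 13
  t=9: active resources = [3, 4], total = 7
  t=10: active resources = [3], total = 3
  t=11: active resources = [3], total = 3
Peak resource demand = 22

22


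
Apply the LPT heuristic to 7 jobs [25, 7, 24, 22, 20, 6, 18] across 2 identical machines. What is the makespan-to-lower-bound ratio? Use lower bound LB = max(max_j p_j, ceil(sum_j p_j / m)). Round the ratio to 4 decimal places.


LPT order: [25, 24, 22, 20, 18, 7, 6]
Machine loads after assignment: [63, 59]
LPT makespan = 63
Lower bound = max(max_job, ceil(total/2)) = max(25, 61) = 61
Ratio = 63 / 61 = 1.0328

1.0328


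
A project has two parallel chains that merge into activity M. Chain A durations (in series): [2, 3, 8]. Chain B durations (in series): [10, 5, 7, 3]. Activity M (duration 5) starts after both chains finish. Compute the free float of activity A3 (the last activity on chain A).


ES(A3) = sum of predecessors on chain A = 5
EF(A3) = ES + duration = 5 + 8 = 13
Successor of A3 is M. ES(M) = max(sum(A), sum(B)) = max(13, 25) = 25
Free float = ES(successor) - EF(current) = 25 - 13 = 12

12


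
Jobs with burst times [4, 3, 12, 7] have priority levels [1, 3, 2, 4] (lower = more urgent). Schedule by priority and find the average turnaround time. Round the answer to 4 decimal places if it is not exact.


Sort by priority (ascending = highest first):
Order: [(1, 4), (2, 12), (3, 3), (4, 7)]
Completion times:
  Priority 1, burst=4, C=4
  Priority 2, burst=12, C=16
  Priority 3, burst=3, C=19
  Priority 4, burst=7, C=26
Average turnaround = 65/4 = 16.25

16.25


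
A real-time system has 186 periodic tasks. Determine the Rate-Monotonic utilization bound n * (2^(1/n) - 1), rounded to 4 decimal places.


Compute 2^(1/186) = 1.0037335501
Subtract 1: 1.0037335501 - 1 = 0.0037335501
Multiply by n: 186 * 0.0037335501 = 0.6944403186
Round to 4 dp: 0.6944

0.6944


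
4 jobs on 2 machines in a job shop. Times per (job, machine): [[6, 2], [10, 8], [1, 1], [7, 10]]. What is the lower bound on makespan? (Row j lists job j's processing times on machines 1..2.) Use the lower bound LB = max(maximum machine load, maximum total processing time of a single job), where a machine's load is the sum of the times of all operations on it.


Machine loads:
  Machine 1: 6 + 10 + 1 + 7 = 24
  Machine 2: 2 + 8 + 1 + 10 = 21
Max machine load = 24
Job totals:
  Job 1: 8
  Job 2: 18
  Job 3: 2
  Job 4: 17
Max job total = 18
Lower bound = max(24, 18) = 24

24


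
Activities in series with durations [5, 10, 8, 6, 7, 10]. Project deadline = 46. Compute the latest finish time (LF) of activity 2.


LF(activity 2) = deadline - sum of successor durations
Successors: activities 3 through 6 with durations [8, 6, 7, 10]
Sum of successor durations = 31
LF = 46 - 31 = 15

15


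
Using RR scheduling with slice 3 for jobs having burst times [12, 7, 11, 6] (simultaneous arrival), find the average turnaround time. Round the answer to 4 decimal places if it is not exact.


Time quantum = 3
Execution trace:
  J1 runs 3 units, time = 3
  J2 runs 3 units, time = 6
  J3 runs 3 units, time = 9
  J4 runs 3 units, time = 12
  J1 runs 3 units, time = 15
  J2 runs 3 units, time = 18
  J3 runs 3 units, time = 21
  J4 runs 3 units, time = 24
  J1 runs 3 units, time = 27
  J2 runs 1 units, time = 28
  J3 runs 3 units, time = 31
  J1 runs 3 units, time = 34
  J3 runs 2 units, time = 36
Finish times: [34, 28, 36, 24]
Average turnaround = 122/4 = 30.5

30.5


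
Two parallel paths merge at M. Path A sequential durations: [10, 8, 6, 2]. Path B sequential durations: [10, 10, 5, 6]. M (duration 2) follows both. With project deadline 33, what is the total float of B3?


Forward pass: ES(B3) = sum of predecessors on chain B = 20
EF = ES + duration = 20 + 5 = 25
Backward pass: LF(M) = deadline = 33; LS(M) = 33 - 2 = 31
LF(B3) = LS(M) - sum(successors on chain B) = 31 - 6 = 25
LS = LF - duration = 25 - 5 = 20
Total float = LS - ES = 20 - 20 = 0

0


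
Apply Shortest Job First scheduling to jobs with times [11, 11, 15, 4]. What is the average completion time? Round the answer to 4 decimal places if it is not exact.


SJF order (ascending): [4, 11, 11, 15]
Completion times:
  Job 1: burst=4, C=4
  Job 2: burst=11, C=15
  Job 3: burst=11, C=26
  Job 4: burst=15, C=41
Average completion = 86/4 = 21.5

21.5


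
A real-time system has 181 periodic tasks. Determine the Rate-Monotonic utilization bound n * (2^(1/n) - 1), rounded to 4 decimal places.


Compute 2^(1/181) = 1.0038368845
Subtract 1: 1.0038368845 - 1 = 0.0038368845
Multiply by n: 181 * 0.0038368845 = 0.6944760945
Round to 4 dp: 0.6945

0.6945


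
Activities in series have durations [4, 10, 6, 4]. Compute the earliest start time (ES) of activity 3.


Activity 3 starts after activities 1 through 2 complete.
Predecessor durations: [4, 10]
ES = 4 + 10 = 14

14


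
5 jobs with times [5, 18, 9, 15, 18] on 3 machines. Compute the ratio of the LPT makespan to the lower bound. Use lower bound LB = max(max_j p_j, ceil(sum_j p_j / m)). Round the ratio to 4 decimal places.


LPT order: [18, 18, 15, 9, 5]
Machine loads after assignment: [23, 18, 24]
LPT makespan = 24
Lower bound = max(max_job, ceil(total/3)) = max(18, 22) = 22
Ratio = 24 / 22 = 1.0909

1.0909


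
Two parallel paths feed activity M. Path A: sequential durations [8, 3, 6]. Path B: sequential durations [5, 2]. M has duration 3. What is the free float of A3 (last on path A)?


ES(A3) = sum of predecessors on chain A = 11
EF(A3) = ES + duration = 11 + 6 = 17
Successor of A3 is M. ES(M) = max(sum(A), sum(B)) = max(17, 7) = 17
Free float = ES(successor) - EF(current) = 17 - 17 = 0

0


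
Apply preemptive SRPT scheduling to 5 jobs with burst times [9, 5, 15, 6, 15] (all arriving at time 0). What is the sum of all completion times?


Since all jobs arrive at t=0, SRPT equals SPT ordering.
SPT order: [5, 6, 9, 15, 15]
Completion times:
  Job 1: p=5, C=5
  Job 2: p=6, C=11
  Job 3: p=9, C=20
  Job 4: p=15, C=35
  Job 5: p=15, C=50
Total completion time = 5 + 11 + 20 + 35 + 50 = 121

121


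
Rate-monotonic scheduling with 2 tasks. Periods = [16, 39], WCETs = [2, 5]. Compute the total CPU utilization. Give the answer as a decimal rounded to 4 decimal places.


Compute individual utilizations (exact fractions):
  Task 1: C/T = 2/16 = 1/8 (approx. 0.125)
  Task 2: C/T = 5/39 (approx. 0.1282)
Total utilization U = 1/8 + 5/39 = 79/312
Rounded to 4 decimal places: U = 0.2532
RM (Liu & Layland) bound for 2 tasks = 0.828427; compare with U = 79/312 (approx. 0.253205)
U <= bound, so schedulable by RM sufficient condition.

0.2532


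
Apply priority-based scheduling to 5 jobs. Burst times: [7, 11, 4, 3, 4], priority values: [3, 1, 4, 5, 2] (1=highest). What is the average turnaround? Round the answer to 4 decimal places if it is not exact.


Sort by priority (ascending = highest first):
Order: [(1, 11), (2, 4), (3, 7), (4, 4), (5, 3)]
Completion times:
  Priority 1, burst=11, C=11
  Priority 2, burst=4, C=15
  Priority 3, burst=7, C=22
  Priority 4, burst=4, C=26
  Priority 5, burst=3, C=29
Average turnaround = 103/5 = 20.6

20.6


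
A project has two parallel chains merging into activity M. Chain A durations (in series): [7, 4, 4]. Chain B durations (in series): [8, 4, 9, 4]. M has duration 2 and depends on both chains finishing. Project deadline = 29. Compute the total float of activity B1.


Forward pass: ES(B1) = sum of predecessors on chain B = 0
EF = ES + duration = 0 + 8 = 8
Backward pass: LF(M) = deadline = 29; LS(M) = 29 - 2 = 27
LF(B1) = LS(M) - sum(successors on chain B) = 27 - 17 = 10
LS = LF - duration = 10 - 8 = 2
Total float = LS - ES = 2 - 0 = 2

2


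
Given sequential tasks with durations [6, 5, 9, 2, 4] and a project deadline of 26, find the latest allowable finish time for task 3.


LF(activity 3) = deadline - sum of successor durations
Successors: activities 4 through 5 with durations [2, 4]
Sum of successor durations = 6
LF = 26 - 6 = 20

20


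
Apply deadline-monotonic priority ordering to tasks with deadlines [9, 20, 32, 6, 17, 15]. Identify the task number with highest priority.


Sort tasks by relative deadline (ascending):
  Task 4: deadline = 6
  Task 1: deadline = 9
  Task 6: deadline = 15
  Task 5: deadline = 17
  Task 2: deadline = 20
  Task 3: deadline = 32
Priority order (highest first): [4, 1, 6, 5, 2, 3]
Highest priority task = 4

4


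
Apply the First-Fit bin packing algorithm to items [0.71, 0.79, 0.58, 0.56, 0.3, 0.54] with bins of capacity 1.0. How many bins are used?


Place items sequentially using First-Fit:
  Item 0.71 -> new Bin 1
  Item 0.79 -> new Bin 2
  Item 0.58 -> new Bin 3
  Item 0.56 -> new Bin 4
  Item 0.3 -> Bin 3 (now 0.88)
  Item 0.54 -> new Bin 5
Total bins used = 5

5


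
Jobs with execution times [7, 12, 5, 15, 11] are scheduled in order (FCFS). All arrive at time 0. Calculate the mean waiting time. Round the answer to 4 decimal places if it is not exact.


FCFS order (as given): [7, 12, 5, 15, 11]
Waiting times:
  Job 1: wait = 0
  Job 2: wait = 7
  Job 3: wait = 19
  Job 4: wait = 24
  Job 5: wait = 39
Sum of waiting times = 89
Average waiting time = 89/5 = 17.8

17.8


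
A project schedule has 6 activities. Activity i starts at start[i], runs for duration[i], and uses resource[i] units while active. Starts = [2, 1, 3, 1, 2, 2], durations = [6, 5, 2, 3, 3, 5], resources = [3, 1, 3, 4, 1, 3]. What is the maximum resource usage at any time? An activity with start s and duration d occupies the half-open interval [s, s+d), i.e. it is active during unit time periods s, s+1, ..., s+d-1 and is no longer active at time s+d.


Each activity i is active on [start_i, start_i + duration_i).
Compute total resource usage per time slot:
  t=0: active resources = [], total = 0
  t=1: active resources = [1, 4], total = 5
  t=2: active resources = [3, 1, 4, 1, 3], total = 12
  t=3: active resources = [3, 1, 3, 4, 1, 3], total = 15
  t=4: active resources = [3, 1, 3, 1, 3], total = 11
  t=5: active resources = [3, 1, 3], total = 7
  t=6: active resources = [3, 3], total = 6
  t=7: active resources = [3], total = 3
Peak resource demand = 15

15


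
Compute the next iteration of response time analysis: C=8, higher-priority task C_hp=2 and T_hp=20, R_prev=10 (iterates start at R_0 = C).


R_next = C + ceil(R_prev / T_hp) * C_hp
ceil(10 / 20) = ceil(0.5) = 1
Interference = 1 * 2 = 2
R_next = 8 + 2 = 10
R_next = R_prev, so the iteration has converged (response time = 10).

10


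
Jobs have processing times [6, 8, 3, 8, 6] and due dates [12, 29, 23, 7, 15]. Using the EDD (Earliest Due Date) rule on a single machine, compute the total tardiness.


Sort by due date (EDD order): [(8, 7), (6, 12), (6, 15), (3, 23), (8, 29)]
Compute completion times and tardiness:
  Job 1: p=8, d=7, C=8, tardiness=max(0,8-7)=1
  Job 2: p=6, d=12, C=14, tardiness=max(0,14-12)=2
  Job 3: p=6, d=15, C=20, tardiness=max(0,20-15)=5
  Job 4: p=3, d=23, C=23, tardiness=max(0,23-23)=0
  Job 5: p=8, d=29, C=31, tardiness=max(0,31-29)=2
Total tardiness = 10

10


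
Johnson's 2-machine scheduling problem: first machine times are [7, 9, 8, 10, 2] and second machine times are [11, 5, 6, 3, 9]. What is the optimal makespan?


Apply Johnson's rule:
  Group 1 (a <= b): [(5, 2, 9), (1, 7, 11)]
  Group 2 (a > b): [(3, 8, 6), (2, 9, 5), (4, 10, 3)]
Optimal job order: [5, 1, 3, 2, 4]
Schedule:
  Job 5: M1 done at 2, M2 done at 11
  Job 1: M1 done at 9, M2 done at 22
  Job 3: M1 done at 17, M2 done at 28
  Job 2: M1 done at 26, M2 done at 33
  Job 4: M1 done at 36, M2 done at 39
Makespan = 39

39


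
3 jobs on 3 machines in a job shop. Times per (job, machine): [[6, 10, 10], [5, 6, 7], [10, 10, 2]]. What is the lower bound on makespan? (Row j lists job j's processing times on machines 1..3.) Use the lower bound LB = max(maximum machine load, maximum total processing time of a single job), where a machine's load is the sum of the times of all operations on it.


Machine loads:
  Machine 1: 6 + 5 + 10 = 21
  Machine 2: 10 + 6 + 10 = 26
  Machine 3: 10 + 7 + 2 = 19
Max machine load = 26
Job totals:
  Job 1: 26
  Job 2: 18
  Job 3: 22
Max job total = 26
Lower bound = max(26, 26) = 26

26


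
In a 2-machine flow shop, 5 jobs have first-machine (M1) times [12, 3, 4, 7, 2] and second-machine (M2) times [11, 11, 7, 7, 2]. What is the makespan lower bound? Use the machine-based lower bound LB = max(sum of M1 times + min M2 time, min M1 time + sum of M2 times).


LB1 = sum(M1 times) + min(M2 times) = 28 + 2 = 30
LB2 = min(M1 times) + sum(M2 times) = 2 + 38 = 40
Lower bound = max(LB1, LB2) = max(30, 40) = 40

40


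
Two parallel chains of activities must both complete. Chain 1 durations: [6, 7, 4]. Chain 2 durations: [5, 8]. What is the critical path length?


Path A total = 6 + 7 + 4 = 17
Path B total = 5 + 8 = 13
Critical path = longest path = max(17, 13) = 17

17


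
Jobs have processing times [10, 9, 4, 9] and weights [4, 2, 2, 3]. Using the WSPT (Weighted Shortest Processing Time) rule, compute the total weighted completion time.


Compute p/w ratios and sort ascending (WSPT): [(4, 2), (10, 4), (9, 3), (9, 2)]
Compute weighted completion times:
  Job (p=4,w=2): C=4, w*C=2*4=8
  Job (p=10,w=4): C=14, w*C=4*14=56
  Job (p=9,w=3): C=23, w*C=3*23=69
  Job (p=9,w=2): C=32, w*C=2*32=64
Total weighted completion time = 197

197


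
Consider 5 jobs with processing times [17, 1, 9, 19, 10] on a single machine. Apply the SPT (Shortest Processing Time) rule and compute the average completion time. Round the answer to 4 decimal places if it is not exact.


Sort jobs by processing time (SPT order): [1, 9, 10, 17, 19]
Compute completion times sequentially:
  Job 1: processing = 1, completes at 1
  Job 2: processing = 9, completes at 10
  Job 3: processing = 10, completes at 20
  Job 4: processing = 17, completes at 37
  Job 5: processing = 19, completes at 56
Sum of completion times = 124
Average completion time = 124/5 = 24.8

24.8


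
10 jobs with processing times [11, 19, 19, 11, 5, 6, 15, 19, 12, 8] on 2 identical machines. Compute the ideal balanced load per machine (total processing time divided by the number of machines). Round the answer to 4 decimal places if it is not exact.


Total processing time = 11 + 19 + 19 + 11 + 5 + 6 + 15 + 19 + 12 + 8 = 125
Number of machines = 2
Ideal balanced load = 125 / 2 = 62.5

62.5


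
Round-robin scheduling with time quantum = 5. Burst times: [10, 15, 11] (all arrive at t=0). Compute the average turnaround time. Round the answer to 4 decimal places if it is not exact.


Time quantum = 5
Execution trace:
  J1 runs 5 units, time = 5
  J2 runs 5 units, time = 10
  J3 runs 5 units, time = 15
  J1 runs 5 units, time = 20
  J2 runs 5 units, time = 25
  J3 runs 5 units, time = 30
  J2 runs 5 units, time = 35
  J3 runs 1 units, time = 36
Finish times: [20, 35, 36]
Average turnaround = 91/3 = 30.3333

30.3333


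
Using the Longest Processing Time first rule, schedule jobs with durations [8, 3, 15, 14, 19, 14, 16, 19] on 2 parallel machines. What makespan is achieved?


Sort jobs in decreasing order (LPT): [19, 19, 16, 15, 14, 14, 8, 3]
Assign each job to the least loaded machine:
  Machine 1: jobs [19, 16, 14, 3], load = 52
  Machine 2: jobs [19, 15, 14, 8], load = 56
Makespan = max load = 56

56


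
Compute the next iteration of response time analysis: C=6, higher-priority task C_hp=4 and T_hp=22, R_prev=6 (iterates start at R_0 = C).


R_next = C + ceil(R_prev / T_hp) * C_hp
ceil(6 / 22) = ceil(0.2727) = 1
Interference = 1 * 4 = 4
R_next = 6 + 4 = 10

10


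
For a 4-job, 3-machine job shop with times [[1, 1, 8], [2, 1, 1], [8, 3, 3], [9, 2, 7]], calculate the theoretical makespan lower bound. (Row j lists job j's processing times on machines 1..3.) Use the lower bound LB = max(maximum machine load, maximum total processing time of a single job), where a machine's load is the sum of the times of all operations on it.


Machine loads:
  Machine 1: 1 + 2 + 8 + 9 = 20
  Machine 2: 1 + 1 + 3 + 2 = 7
  Machine 3: 8 + 1 + 3 + 7 = 19
Max machine load = 20
Job totals:
  Job 1: 10
  Job 2: 4
  Job 3: 14
  Job 4: 18
Max job total = 18
Lower bound = max(20, 18) = 20

20


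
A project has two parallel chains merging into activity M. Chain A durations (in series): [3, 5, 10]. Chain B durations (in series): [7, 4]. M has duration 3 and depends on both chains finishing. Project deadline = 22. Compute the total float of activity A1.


Forward pass: ES(A1) = sum of predecessors on chain A = 0
EF = ES + duration = 0 + 3 = 3
Backward pass: LF(M) = deadline = 22; LS(M) = 22 - 3 = 19
LF(A1) = LS(M) - sum(successors on chain A) = 19 - 15 = 4
LS = LF - duration = 4 - 3 = 1
Total float = LS - ES = 1 - 0 = 1

1


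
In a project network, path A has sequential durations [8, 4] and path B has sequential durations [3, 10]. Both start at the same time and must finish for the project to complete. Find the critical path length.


Path A total = 8 + 4 = 12
Path B total = 3 + 10 = 13
Critical path = longest path = max(12, 13) = 13

13


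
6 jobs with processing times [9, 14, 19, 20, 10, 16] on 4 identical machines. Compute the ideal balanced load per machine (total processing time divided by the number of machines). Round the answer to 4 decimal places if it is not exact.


Total processing time = 9 + 14 + 19 + 20 + 10 + 16 = 88
Number of machines = 4
Ideal balanced load = 88 / 4 = 22.0

22.0


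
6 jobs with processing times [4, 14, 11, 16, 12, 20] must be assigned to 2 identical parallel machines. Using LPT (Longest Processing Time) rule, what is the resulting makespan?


Sort jobs in decreasing order (LPT): [20, 16, 14, 12, 11, 4]
Assign each job to the least loaded machine:
  Machine 1: jobs [20, 12, 4], load = 36
  Machine 2: jobs [16, 14, 11], load = 41
Makespan = max load = 41

41


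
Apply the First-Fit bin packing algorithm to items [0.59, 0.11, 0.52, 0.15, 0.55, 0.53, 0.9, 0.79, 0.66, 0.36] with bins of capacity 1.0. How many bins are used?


Place items sequentially using First-Fit:
  Item 0.59 -> new Bin 1
  Item 0.11 -> Bin 1 (now 0.7)
  Item 0.52 -> new Bin 2
  Item 0.15 -> Bin 1 (now 0.85)
  Item 0.55 -> new Bin 3
  Item 0.53 -> new Bin 4
  Item 0.9 -> new Bin 5
  Item 0.79 -> new Bin 6
  Item 0.66 -> new Bin 7
  Item 0.36 -> Bin 2 (now 0.88)
Total bins used = 7

7


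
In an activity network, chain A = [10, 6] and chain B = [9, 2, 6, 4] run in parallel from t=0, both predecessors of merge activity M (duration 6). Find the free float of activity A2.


ES(A2) = sum of predecessors on chain A = 10
EF(A2) = ES + duration = 10 + 6 = 16
Successor of A2 is M. ES(M) = max(sum(A), sum(B)) = max(16, 21) = 21
Free float = ES(successor) - EF(current) = 21 - 16 = 5

5


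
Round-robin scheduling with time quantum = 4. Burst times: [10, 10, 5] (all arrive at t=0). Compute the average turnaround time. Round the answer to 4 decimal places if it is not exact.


Time quantum = 4
Execution trace:
  J1 runs 4 units, time = 4
  J2 runs 4 units, time = 8
  J3 runs 4 units, time = 12
  J1 runs 4 units, time = 16
  J2 runs 4 units, time = 20
  J3 runs 1 units, time = 21
  J1 runs 2 units, time = 23
  J2 runs 2 units, time = 25
Finish times: [23, 25, 21]
Average turnaround = 69/3 = 23.0

23.0


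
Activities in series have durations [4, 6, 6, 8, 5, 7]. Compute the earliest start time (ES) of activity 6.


Activity 6 starts after activities 1 through 5 complete.
Predecessor durations: [4, 6, 6, 8, 5]
ES = 4 + 6 + 6 + 8 + 5 = 29

29


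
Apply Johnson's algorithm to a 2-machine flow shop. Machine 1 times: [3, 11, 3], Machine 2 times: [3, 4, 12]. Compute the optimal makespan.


Apply Johnson's rule:
  Group 1 (a <= b): [(1, 3, 3), (3, 3, 12)]
  Group 2 (a > b): [(2, 11, 4)]
Optimal job order: [1, 3, 2]
Schedule:
  Job 1: M1 done at 3, M2 done at 6
  Job 3: M1 done at 6, M2 done at 18
  Job 2: M1 done at 17, M2 done at 22
Makespan = 22

22


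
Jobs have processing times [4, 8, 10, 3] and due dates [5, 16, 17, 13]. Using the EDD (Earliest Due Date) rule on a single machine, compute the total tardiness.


Sort by due date (EDD order): [(4, 5), (3, 13), (8, 16), (10, 17)]
Compute completion times and tardiness:
  Job 1: p=4, d=5, C=4, tardiness=max(0,4-5)=0
  Job 2: p=3, d=13, C=7, tardiness=max(0,7-13)=0
  Job 3: p=8, d=16, C=15, tardiness=max(0,15-16)=0
  Job 4: p=10, d=17, C=25, tardiness=max(0,25-17)=8
Total tardiness = 8

8


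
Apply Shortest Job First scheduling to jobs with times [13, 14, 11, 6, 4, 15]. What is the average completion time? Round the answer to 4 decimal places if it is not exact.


SJF order (ascending): [4, 6, 11, 13, 14, 15]
Completion times:
  Job 1: burst=4, C=4
  Job 2: burst=6, C=10
  Job 3: burst=11, C=21
  Job 4: burst=13, C=34
  Job 5: burst=14, C=48
  Job 6: burst=15, C=63
Average completion = 180/6 = 30.0

30.0


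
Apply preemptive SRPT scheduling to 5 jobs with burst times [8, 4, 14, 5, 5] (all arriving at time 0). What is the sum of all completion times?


Since all jobs arrive at t=0, SRPT equals SPT ordering.
SPT order: [4, 5, 5, 8, 14]
Completion times:
  Job 1: p=4, C=4
  Job 2: p=5, C=9
  Job 3: p=5, C=14
  Job 4: p=8, C=22
  Job 5: p=14, C=36
Total completion time = 4 + 9 + 14 + 22 + 36 = 85

85


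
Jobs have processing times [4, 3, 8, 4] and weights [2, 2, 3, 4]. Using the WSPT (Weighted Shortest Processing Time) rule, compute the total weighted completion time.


Compute p/w ratios and sort ascending (WSPT): [(4, 4), (3, 2), (4, 2), (8, 3)]
Compute weighted completion times:
  Job (p=4,w=4): C=4, w*C=4*4=16
  Job (p=3,w=2): C=7, w*C=2*7=14
  Job (p=4,w=2): C=11, w*C=2*11=22
  Job (p=8,w=3): C=19, w*C=3*19=57
Total weighted completion time = 109

109


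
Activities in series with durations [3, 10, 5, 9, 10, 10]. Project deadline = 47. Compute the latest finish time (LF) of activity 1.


LF(activity 1) = deadline - sum of successor durations
Successors: activities 2 through 6 with durations [10, 5, 9, 10, 10]
Sum of successor durations = 44
LF = 47 - 44 = 3

3


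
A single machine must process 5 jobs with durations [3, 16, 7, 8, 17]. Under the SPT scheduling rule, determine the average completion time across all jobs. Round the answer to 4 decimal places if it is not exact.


Sort jobs by processing time (SPT order): [3, 7, 8, 16, 17]
Compute completion times sequentially:
  Job 1: processing = 3, completes at 3
  Job 2: processing = 7, completes at 10
  Job 3: processing = 8, completes at 18
  Job 4: processing = 16, completes at 34
  Job 5: processing = 17, completes at 51
Sum of completion times = 116
Average completion time = 116/5 = 23.2

23.2


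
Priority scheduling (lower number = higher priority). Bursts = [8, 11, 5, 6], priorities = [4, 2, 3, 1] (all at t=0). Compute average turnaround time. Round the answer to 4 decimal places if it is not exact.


Sort by priority (ascending = highest first):
Order: [(1, 6), (2, 11), (3, 5), (4, 8)]
Completion times:
  Priority 1, burst=6, C=6
  Priority 2, burst=11, C=17
  Priority 3, burst=5, C=22
  Priority 4, burst=8, C=30
Average turnaround = 75/4 = 18.75

18.75


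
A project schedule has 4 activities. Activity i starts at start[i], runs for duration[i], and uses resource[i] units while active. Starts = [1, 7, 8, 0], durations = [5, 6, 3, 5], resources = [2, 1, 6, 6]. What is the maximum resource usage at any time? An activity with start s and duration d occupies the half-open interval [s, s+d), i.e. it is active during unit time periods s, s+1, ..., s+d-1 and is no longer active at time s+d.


Each activity i is active on [start_i, start_i + duration_i).
Compute total resource usage per time slot:
  t=0: active resources = [6], total = 6
  t=1: active resources = [2, 6], total = 8
  t=2: active resources = [2, 6], total = 8
  t=3: active resources = [2, 6], total = 8
  t=4: active resources = [2, 6], total = 8
  t=5: active resources = [2], total = 2
  t=6: active resources = [], total = 0
  t=7: active resources = [1], total = 1
  t=8: active resources = [1, 6], total = 7
  t=9: active resources = [1, 6], total = 7
  t=10: active resources = [1, 6], total = 7
  t=11: active resources = [1], total = 1
  t=12: active resources = [1], total = 1
Peak resource demand = 8

8
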